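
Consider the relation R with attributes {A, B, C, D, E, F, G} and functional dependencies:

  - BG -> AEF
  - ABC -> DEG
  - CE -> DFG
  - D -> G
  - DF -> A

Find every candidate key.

{A, B, C}⁺: ABC→DEG adds D, E, G; CE→DFG adds F → {A, B, C, D, E, F, G}.
{B, C, D}⁺: D→G adds G; BG→AEF adds A, E, F → {A, B, C, D, E, F, G}.
{B, C, E}⁺: CE→DFG adds D, F, G; DF→A adds A → {A, B, C, D, E, F, G}.
{B, C, G}⁺: BG→AEF adds A, E, F; ABC→DEG adds D → {A, B, C, D, E, F, G}.
Any other superkey contains one of these as a subset, so there are no further candidate keys.

{A, B, C}, {B, C, D}, {B, C, E}, {B, C, G}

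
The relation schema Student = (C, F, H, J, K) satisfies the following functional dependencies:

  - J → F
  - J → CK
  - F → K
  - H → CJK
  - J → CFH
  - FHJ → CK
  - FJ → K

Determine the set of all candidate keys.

{H}⁺: H→CJK adds C, J, K; J→CFH adds F → {C, F, H, J, K}.
{J}⁺: J→F adds F; J→CK adds C, K; J→CFH adds H → {C, F, H, J, K}.

{H}, {J}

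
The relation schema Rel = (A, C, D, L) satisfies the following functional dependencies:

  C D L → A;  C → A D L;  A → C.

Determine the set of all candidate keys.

{A}; {C}

{A}⁺: A→C adds C; C→ADL adds D, L → {A, C, D, L}.
{C}⁺: C→ADL adds A, D, L → {A, C, D, L}.
Any other superkey contains one of these as a subset, so there are no further candidate keys.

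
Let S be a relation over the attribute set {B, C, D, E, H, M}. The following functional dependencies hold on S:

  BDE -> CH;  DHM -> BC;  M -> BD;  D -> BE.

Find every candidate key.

{M}

Attribute M never appears on the right-hand side of any dependency, so M must belong to every candidate key.
{M}⁺ = {B, C, D, E, H, M}, which is all of the schema, so {M} is the only candidate key.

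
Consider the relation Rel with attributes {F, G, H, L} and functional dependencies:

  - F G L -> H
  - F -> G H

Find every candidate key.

Attributes F, L never appear on any right-hand side, so every candidate key must contain {F, L}.
{F, L}⁺ = {F, G, H, L}, which is all of the schema, so {F, L} is the only candidate key.

FL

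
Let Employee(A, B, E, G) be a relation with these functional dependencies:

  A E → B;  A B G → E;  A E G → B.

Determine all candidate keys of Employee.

{A, B, G}⁺: ABG→E adds E → {A, B, E, G}. Minimal: {B, G}⁺ = {B, G}; {A, G}⁺ = {A, G}; {A, B}⁺ = {A, B} — none reach the full schema.
{A, E, G}⁺: AE→B adds B → {A, B, E, G}. Minimal: {E, G}⁺ = {E, G}; {A, G}⁺ = {A, G}; {A, E}⁺ = {A, B, E} — none reach the full schema.
Any other superkey contains one of these as a subset, so there are no further candidate keys.

(A, B, G), (A, E, G)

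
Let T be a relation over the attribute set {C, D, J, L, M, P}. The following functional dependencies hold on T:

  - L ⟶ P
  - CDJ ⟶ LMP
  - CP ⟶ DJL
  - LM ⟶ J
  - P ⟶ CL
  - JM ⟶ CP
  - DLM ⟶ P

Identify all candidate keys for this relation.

{L}⁺: L→P adds P; P→CL adds C; CP→DJL adds D, J; CDJ→LMP adds M → {C, D, J, L, M, P}.
{P}⁺: P→CL adds C, L; CP→DJL adds D, J; CDJ→LMP adds M → {C, D, J, L, M, P}.
{J, M}⁺: JM→CP adds C, P; CP→DJL adds D, L → {C, D, J, L, M, P}. Minimal: {M}⁺ = {M}; {J}⁺ = {J} — none reach the full schema.
{C, D, J}⁺: CDJ→LMP adds L, M, P → {C, D, J, L, M, P}. Minimal: {D, J}⁺ = {D, J}; {C, J}⁺ = {C, J}; {C, D}⁺ = {C, D} — none reach the full schema.
Any other superkey contains one of these as a subset, so there are no further candidate keys.

(L); (P); (J, M); (C, D, J)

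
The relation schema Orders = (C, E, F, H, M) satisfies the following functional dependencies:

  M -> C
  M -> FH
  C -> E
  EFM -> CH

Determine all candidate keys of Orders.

M

{M}⁺: M→C adds C; M→FH adds F, H; C→E adds E → {C, E, F, H, M}.
No other minimal superkey exists.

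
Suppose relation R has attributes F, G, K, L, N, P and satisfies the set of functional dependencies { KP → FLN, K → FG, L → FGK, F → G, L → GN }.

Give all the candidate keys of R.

Attribute P never appears on the right-hand side of any dependency, so P must belong to every candidate key.
{P}⁺ = {P}, which is not all of the schema, so we must add further attributes.
{K, P}⁺: KP→FLN adds F, L, N; K→FG adds G → {F, G, K, L, N, P}. Minimal: {P}⁺ = {P}; {K}⁺ = {F, G, K} — none reach the full schema.
{L, P}⁺: L→FGK adds F, G, K; L→GN adds N → {F, G, K, L, N, P}. Minimal: {P}⁺ = {P}; {L}⁺ = {F, G, K, L, N} — none reach the full schema.

(K, P), (L, P)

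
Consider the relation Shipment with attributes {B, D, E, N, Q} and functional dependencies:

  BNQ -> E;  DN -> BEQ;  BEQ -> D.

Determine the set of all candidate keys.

Attribute N never appears on the right-hand side of any dependency, so N must belong to every candidate key.
{N}⁺ = {N}, which is not all of the schema, so we must add further attributes.
{D, N}⁺: DN→BEQ adds B, E, Q → {B, D, E, N, Q}. Minimal: {N}⁺ = {N}; {D}⁺ = {D} — none reach the full schema.
{B, N, Q}⁺: BNQ→E adds E; BEQ→D adds D → {B, D, E, N, Q}. Minimal: {N, Q}⁺ = {N, Q}; {B, Q}⁺ = {B, Q}; {B, N}⁺ = {B, N} — none reach the full schema.
Any other superkey contains one of these as a subset, so there are no further candidate keys.

{D, N}, {B, N, Q}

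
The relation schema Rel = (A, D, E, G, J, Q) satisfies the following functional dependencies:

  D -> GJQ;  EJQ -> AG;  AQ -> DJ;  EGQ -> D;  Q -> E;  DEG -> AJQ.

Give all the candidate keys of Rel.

{D}, {A, Q}, {G, Q}, {J, Q}

{D}⁺: D→GJQ adds G, J, Q; Q→E adds E; DEG→AJQ adds A → {A, D, E, G, J, Q}.
{A, Q}⁺: AQ→DJ adds D, J; Q→E adds E; D→GJQ adds G → {A, D, E, G, J, Q}. Minimal: {Q}⁺ = {E, Q}; {A}⁺ = {A} — none reach the full schema.
{G, Q}⁺: Q→E adds E; EGQ→D adds D; DEG→AJQ adds A, J → {A, D, E, G, J, Q}. Minimal: {Q}⁺ = {E, Q}; {G}⁺ = {G} — none reach the full schema.
{J, Q}⁺: Q→E adds E; EJQ→AG adds A, G; AQ→DJ adds D → {A, D, E, G, J, Q}. Minimal: {Q}⁺ = {E, Q}; {J}⁺ = {J} — none reach the full schema.
Any other superkey contains one of these as a subset, so there are no further candidate keys.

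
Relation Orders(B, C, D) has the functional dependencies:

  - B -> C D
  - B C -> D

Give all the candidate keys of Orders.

Attribute B never appears on the right-hand side of any dependency, so B must belong to every candidate key.
{B}⁺ = {B, C, D}, which is all of the schema, so {B} is the only candidate key.

{B}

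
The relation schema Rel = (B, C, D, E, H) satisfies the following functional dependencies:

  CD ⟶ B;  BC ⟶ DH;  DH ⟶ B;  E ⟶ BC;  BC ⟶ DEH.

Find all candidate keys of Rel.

{E}; {B, C}; {C, D}

{E}⁺: E→BC adds B, C; BC→DEH adds D, H → {B, C, D, E, H}.
{B, C}⁺: BC→DH adds D, H; BC→DEH adds E → {B, C, D, E, H}. Minimal: {C}⁺ = {C}; {B}⁺ = {B} — none reach the full schema.
{C, D}⁺: CD→B adds B; BC→DH adds H; BC→DEH adds E → {B, C, D, E, H}. Minimal: {D}⁺ = {D}; {C}⁺ = {C} — none reach the full schema.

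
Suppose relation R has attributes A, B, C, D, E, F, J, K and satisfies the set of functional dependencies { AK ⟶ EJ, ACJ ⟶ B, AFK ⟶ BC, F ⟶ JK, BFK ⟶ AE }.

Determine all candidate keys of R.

(A, D, F), (B, D, F)

Attributes D, F never appear on any right-hand side, so every candidate key must contain {D, F}.
{D, F}⁺ = {D, F, J, K}, which is not all of the schema, so we must add further attributes.
{A, D, F}⁺: F→JK adds J, K; AK→EJ adds E; AFK→BC adds B, C → {A, B, C, D, E, F, J, K}. Minimal: {D, F}⁺ = {D, F, J, K}; {A, F}⁺ = {A, B, C, E, F, J, K}; {A, D}⁺ = {A, D} — none reach the full schema.
{B, D, F}⁺: F→JK adds J, K; BFK→AE adds A, E; AFK→BC adds C → {A, B, C, D, E, F, J, K}. Minimal: {D, F}⁺ = {D, F, J, K}; {B, F}⁺ = {A, B, C, E, F, J, K}; {B, D}⁺ = {B, D} — none reach the full schema.
Any other superkey contains one of these as a subset, so there are no further candidate keys.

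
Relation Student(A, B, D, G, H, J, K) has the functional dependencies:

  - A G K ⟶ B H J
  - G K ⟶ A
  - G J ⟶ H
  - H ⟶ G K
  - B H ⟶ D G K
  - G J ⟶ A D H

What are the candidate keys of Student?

(H); (G, J); (G, K)

{H}⁺: H→GK adds G, K; GK→A adds A; AGK→BHJ adds B, J; BH→DGK adds D → {A, B, D, G, H, J, K}.
{G, J}⁺: GJ→H adds H; H→GK adds K; GJ→ADH adds A, D; AGK→BHJ adds B → {A, B, D, G, H, J, K}.
{G, K}⁺: GK→A adds A; AGK→BHJ adds B, H, J; BH→DGK adds D → {A, B, D, G, H, J, K}.
Any other superkey contains one of these as a subset, so there are no further candidate keys.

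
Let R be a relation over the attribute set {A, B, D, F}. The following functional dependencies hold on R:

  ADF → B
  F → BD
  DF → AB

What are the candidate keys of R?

Attribute F never appears on the right-hand side of any dependency, so F must belong to every candidate key.
{F}⁺ = {A, B, D, F}, which is all of the schema, so {F} is the only candidate key.

{F}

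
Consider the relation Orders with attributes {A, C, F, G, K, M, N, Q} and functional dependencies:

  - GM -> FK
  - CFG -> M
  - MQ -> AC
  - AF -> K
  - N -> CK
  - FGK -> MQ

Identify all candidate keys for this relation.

FGN, GMN

{F, G, N}⁺: N→CK adds C, K; FGK→MQ adds M, Q; MQ→AC adds A → {A, C, F, G, K, M, N, Q}. Minimal: {G, N}⁺ = {C, G, K, N}; {F, N}⁺ = {C, F, K, N}; {F, G}⁺ = {F, G} — none reach the full schema.
{G, M, N}⁺: GM→FK adds F, K; N→CK adds C; FGK→MQ adds Q; MQ→AC adds A → {A, C, F, G, K, M, N, Q}. Minimal: {M, N}⁺ = {C, K, M, N}; {G, N}⁺ = {C, G, K, N}; {G, M}⁺ = {A, C, F, G, K, M, Q} — none reach the full schema.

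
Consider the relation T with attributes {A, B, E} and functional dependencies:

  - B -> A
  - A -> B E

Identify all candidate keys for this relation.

{A}⁺: A→BE adds B, E → {A, B, E}.
{B}⁺: B→A adds A; A→BE adds E → {A, B, E}.

(A), (B)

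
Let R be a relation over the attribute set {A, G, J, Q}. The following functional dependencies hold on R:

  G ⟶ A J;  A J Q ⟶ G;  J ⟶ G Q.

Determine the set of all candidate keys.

(G); (J)

{G}⁺: G→AJ adds A, J; J→GQ adds Q → {A, G, J, Q}.
{J}⁺: J→GQ adds G, Q; G→AJ adds A → {A, G, J, Q}.
Any other superkey contains one of these as a subset, so there are no further candidate keys.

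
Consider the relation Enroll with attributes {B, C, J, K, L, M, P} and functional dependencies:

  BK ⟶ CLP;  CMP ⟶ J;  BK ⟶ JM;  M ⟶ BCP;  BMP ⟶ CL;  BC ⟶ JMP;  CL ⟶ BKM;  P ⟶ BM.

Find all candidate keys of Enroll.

{M}⁺: M→BCP adds B, C, P; BMP→CL adds L; BC→JMP adds J; CL→BKM adds K → {B, C, J, K, L, M, P}.
{P}⁺: P→BM adds B, M; M→BCP adds C; BMP→CL adds L; BC→JMP adds J; CL→BKM adds K → {B, C, J, K, L, M, P}.
{B, C}⁺: BC→JMP adds J, M, P; BMP→CL adds L; CL→BKM adds K → {B, C, J, K, L, M, P}. Minimal: {C}⁺ = {C}; {B}⁺ = {B} — none reach the full schema.
{B, K}⁺: BK→CLP adds C, L, P; BK→JM adds J, M → {B, C, J, K, L, M, P}. Minimal: {K}⁺ = {K}; {B}⁺ = {B} — none reach the full schema.
{C, L}⁺: CL→BKM adds B, K, M; BK→CLP adds P; CMP→J adds J → {B, C, J, K, L, M, P}. Minimal: {L}⁺ = {L}; {C}⁺ = {C} — none reach the full schema.

{M}; {P}; {B, C}; {B, K}; {C, L}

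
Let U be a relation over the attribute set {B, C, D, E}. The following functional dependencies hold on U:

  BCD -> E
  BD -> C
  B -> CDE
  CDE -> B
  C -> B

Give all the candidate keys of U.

(B); (C)

{B}⁺: B→CDE adds C, D, E → {B, C, D, E}.
{C}⁺: C→B adds B; B→CDE adds D, E → {B, C, D, E}.
Any other superkey contains one of these as a subset, so there are no further candidate keys.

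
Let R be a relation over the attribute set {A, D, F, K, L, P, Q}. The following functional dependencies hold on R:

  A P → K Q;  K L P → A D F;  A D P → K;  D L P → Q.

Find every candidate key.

Attributes L, P never appear on any right-hand side, so every candidate key must contain {L, P}.
{L, P}⁺ = {L, P}, which is not all of the schema, so we must add further attributes.
{A, L, P}⁺: AP→KQ adds K, Q; KLP→ADF adds D, F → {A, D, F, K, L, P, Q}. Minimal: {L, P}⁺ = {L, P}; {A, P}⁺ = {A, K, P, Q}; {A, L}⁺ = {A, L} — none reach the full schema.
{K, L, P}⁺: KLP→ADF adds A, D, F; DLP→Q adds Q → {A, D, F, K, L, P, Q}. Minimal: {L, P}⁺ = {L, P}; {K, P}⁺ = {K, P}; {K, L}⁺ = {K, L} — none reach the full schema.
Any other superkey contains one of these as a subset, so there are no further candidate keys.

ALP, KLP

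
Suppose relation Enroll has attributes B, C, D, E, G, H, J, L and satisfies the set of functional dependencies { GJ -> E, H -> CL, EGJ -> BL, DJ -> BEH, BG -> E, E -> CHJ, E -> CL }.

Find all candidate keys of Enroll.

{B, D, G}, {D, E, G}, {D, G, J}

Attributes D, G never appear on any right-hand side, so every candidate key must contain {D, G}.
{D, G}⁺ = {D, G}, which is not all of the schema, so we must add further attributes.
{B, D, G}⁺: BG→E adds E; E→CHJ adds C, H, J; E→CL adds L → {B, C, D, E, G, H, J, L}.
{D, E, G}⁺: E→CHJ adds C, H, J; E→CL adds L; EGJ→BL adds B → {B, C, D, E, G, H, J, L}.
{D, G, J}⁺: GJ→E adds E; EGJ→BL adds B, L; DJ→BEH adds H; E→CHJ adds C → {B, C, D, E, G, H, J, L}.
Any other superkey contains one of these as a subset, so there are no further candidate keys.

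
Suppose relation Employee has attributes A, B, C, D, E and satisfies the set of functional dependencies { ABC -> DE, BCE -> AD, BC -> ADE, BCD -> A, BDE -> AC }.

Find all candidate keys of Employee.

Attribute B never appears on the right-hand side of any dependency, so B must belong to every candidate key.
{B}⁺ = {B}, which is not all of the schema, so we must add further attributes.
{B, C}⁺: BC→ADE adds A, D, E → {A, B, C, D, E}. Minimal: {C}⁺ = {C}; {B}⁺ = {B} — none reach the full schema.
{B, D, E}⁺: BDE→AC adds A, C → {A, B, C, D, E}. Minimal: {D, E}⁺ = {D, E}; {B, E}⁺ = {B, E}; {B, D}⁺ = {B, D} — none reach the full schema.

{B, C}; {B, D, E}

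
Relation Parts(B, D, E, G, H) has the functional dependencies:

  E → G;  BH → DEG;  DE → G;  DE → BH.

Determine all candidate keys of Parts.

{B, H}⁺: BH→DEG adds D, E, G → {B, D, E, G, H}.
{D, E}⁺: E→G adds G; DE→BH adds B, H → {B, D, E, G, H}.

{B, H}, {D, E}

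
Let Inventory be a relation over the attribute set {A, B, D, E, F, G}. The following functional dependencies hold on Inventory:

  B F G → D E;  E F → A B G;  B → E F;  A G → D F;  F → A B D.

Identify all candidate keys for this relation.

{B}⁺: B→EF adds E, F; F→ABD adds A, D; EF→ABG adds G → {A, B, D, E, F, G}.
{F}⁺: F→ABD adds A, B, D; B→EF adds E; EF→ABG adds G → {A, B, D, E, F, G}.
{A, G}⁺: AG→DF adds D, F; F→ABD adds B; BFG→DE adds E → {A, B, D, E, F, G}. Minimal: {G}⁺ = {G}; {A}⁺ = {A} — none reach the full schema.

{B}, {F}, {A, G}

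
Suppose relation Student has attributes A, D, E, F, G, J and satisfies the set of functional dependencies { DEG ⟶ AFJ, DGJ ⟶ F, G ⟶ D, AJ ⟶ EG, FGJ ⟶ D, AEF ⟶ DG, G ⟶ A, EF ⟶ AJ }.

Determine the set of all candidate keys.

{A, J}⁺: AJ→EG adds E, G; G→D adds D; DEG→AFJ adds F → {A, D, E, F, G, J}. Minimal: {J}⁺ = {J}; {A}⁺ = {A} — none reach the full schema.
{E, F}⁺: EF→AJ adds A, J; AJ→EG adds G; FGJ→D adds D → {A, D, E, F, G, J}. Minimal: {F}⁺ = {F}; {E}⁺ = {E} — none reach the full schema.
{E, G}⁺: G→D adds D; G→A adds A; DEG→AFJ adds F, J → {A, D, E, F, G, J}. Minimal: {G}⁺ = {A, D, G}; {E}⁺ = {E} — none reach the full schema.
{G, J}⁺: G→D adds D; G→A adds A; DGJ→F adds F; AJ→EG adds E → {A, D, E, F, G, J}. Minimal: {J}⁺ = {J}; {G}⁺ = {A, D, G} — none reach the full schema.
Any other superkey contains one of these as a subset, so there are no further candidate keys.

{A, J}, {E, F}, {E, G}, {G, J}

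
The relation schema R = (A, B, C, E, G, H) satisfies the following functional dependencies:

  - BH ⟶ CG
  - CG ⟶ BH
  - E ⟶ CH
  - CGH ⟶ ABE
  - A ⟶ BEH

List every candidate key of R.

{A}⁺: A→BEH adds B, E, H; BH→CG adds C, G → {A, B, C, E, G, H}.
{B, E}⁺: E→CH adds C, H; BH→CG adds G; CGH→ABE adds A → {A, B, C, E, G, H}. Minimal: {E}⁺ = {C, E, H}; {B}⁺ = {B} — none reach the full schema.
{B, H}⁺: BH→CG adds C, G; CGH→ABE adds A, E → {A, B, C, E, G, H}. Minimal: {H}⁺ = {H}; {B}⁺ = {B} — none reach the full schema.
{C, G}⁺: CG→BH adds B, H; CGH→ABE adds A, E → {A, B, C, E, G, H}. Minimal: {G}⁺ = {G}; {C}⁺ = {C} — none reach the full schema.
{E, G}⁺: E→CH adds C, H; CGH→ABE adds A, B → {A, B, C, E, G, H}. Minimal: {G}⁺ = {G}; {E}⁺ = {C, E, H} — none reach the full schema.
Any other superkey contains one of these as a subset, so there are no further candidate keys.

{A}; {B, E}; {B, H}; {C, G}; {E, G}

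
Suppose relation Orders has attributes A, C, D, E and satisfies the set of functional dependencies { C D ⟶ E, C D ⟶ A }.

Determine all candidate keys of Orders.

Attributes C, D never appear on any right-hand side, so every candidate key must contain {C, D}.
{C, D}⁺ = {A, C, D, E}, which is all of the schema, so {C, D} is the only candidate key.

CD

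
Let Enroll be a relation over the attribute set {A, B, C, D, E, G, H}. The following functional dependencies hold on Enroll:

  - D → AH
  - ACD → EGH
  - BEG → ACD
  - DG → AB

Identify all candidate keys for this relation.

{C, D}⁺: D→AH adds A, H; ACD→EGH adds E, G; DG→AB adds B → {A, B, C, D, E, G, H}. Minimal: {D}⁺ = {A, D, H}; {C}⁺ = {C} — none reach the full schema.
{B, E, G}⁺: BEG→ACD adds A, C, D; D→AH adds H → {A, B, C, D, E, G, H}. Minimal: {E, G}⁺ = {E, G}; {B, G}⁺ = {B, G}; {B, E}⁺ = {B, E} — none reach the full schema.
{D, E, G}⁺: D→AH adds A, H; DG→AB adds B; BEG→ACD adds C → {A, B, C, D, E, G, H}. Minimal: {E, G}⁺ = {E, G}; {D, G}⁺ = {A, B, D, G, H}; {D, E}⁺ = {A, D, E, H} — none reach the full schema.
Any other superkey contains one of these as a subset, so there are no further candidate keys.

(C, D), (B, E, G), (D, E, G)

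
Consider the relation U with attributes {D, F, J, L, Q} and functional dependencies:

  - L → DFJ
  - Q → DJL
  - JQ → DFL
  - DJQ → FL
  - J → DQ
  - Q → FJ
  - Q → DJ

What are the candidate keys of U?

{J}⁺: J→DQ adds D, Q; Q→FJ adds F; Q→DJL adds L → {D, F, J, L, Q}.
{L}⁺: L→DFJ adds D, F, J; J→DQ adds Q → {D, F, J, L, Q}.
{Q}⁺: Q→DJL adds D, J, L; JQ→DFL adds F → {D, F, J, L, Q}.

(J), (L), (Q)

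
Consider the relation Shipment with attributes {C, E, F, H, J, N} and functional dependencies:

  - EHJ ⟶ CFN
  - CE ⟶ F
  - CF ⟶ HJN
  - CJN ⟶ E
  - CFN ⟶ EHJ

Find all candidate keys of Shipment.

{C, E}, {C, F}, {C, J, N}, {E, H, J}

{C, E}⁺: CE→F adds F; CF→HJN adds H, J, N → {C, E, F, H, J, N}. Minimal: {E}⁺ = {E}; {C}⁺ = {C} — none reach the full schema.
{C, F}⁺: CF→HJN adds H, J, N; CJN→E adds E → {C, E, F, H, J, N}. Minimal: {F}⁺ = {F}; {C}⁺ = {C} — none reach the full schema.
{C, J, N}⁺: CJN→E adds E; CE→F adds F; CF→HJN adds H → {C, E, F, H, J, N}. Minimal: {J, N}⁺ = {J, N}; {C, N}⁺ = {C, N}; {C, J}⁺ = {C, J} — none reach the full schema.
{E, H, J}⁺: EHJ→CFN adds C, F, N → {C, E, F, H, J, N}. Minimal: {H, J}⁺ = {H, J}; {E, J}⁺ = {E, J}; {E, H}⁺ = {E, H} — none reach the full schema.
Any other superkey contains one of these as a subset, so there are no further candidate keys.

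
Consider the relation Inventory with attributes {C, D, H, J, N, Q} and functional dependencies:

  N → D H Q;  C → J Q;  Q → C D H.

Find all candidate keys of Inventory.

Attribute N never appears on the right-hand side of any dependency, so N must belong to every candidate key.
{N}⁺ = {C, D, H, J, N, Q}, which is all of the schema, so {N} is the only candidate key.

{N}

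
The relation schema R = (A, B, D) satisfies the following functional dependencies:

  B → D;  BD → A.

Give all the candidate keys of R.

Attribute B never appears on the right-hand side of any dependency, so B must belong to every candidate key.
{B}⁺ = {A, B, D}, which is all of the schema, so {B} is the only candidate key.

(B)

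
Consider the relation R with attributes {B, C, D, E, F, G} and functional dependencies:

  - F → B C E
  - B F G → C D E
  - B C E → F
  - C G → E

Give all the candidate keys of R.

{F, G}; {B, C, G}

Attribute G never appears on the right-hand side of any dependency, so G must belong to every candidate key.
{G}⁺ = {G}, which is not all of the schema, so we must add further attributes.
{F, G}⁺: F→BCE adds B, C, E; BFG→CDE adds D → {B, C, D, E, F, G}. Minimal: {G}⁺ = {G}; {F}⁺ = {B, C, E, F} — none reach the full schema.
{B, C, G}⁺: CG→E adds E; BCE→F adds F; BFG→CDE adds D → {B, C, D, E, F, G}. Minimal: {C, G}⁺ = {C, E, G}; {B, G}⁺ = {B, G}; {B, C}⁺ = {B, C} — none reach the full schema.
Any other superkey contains one of these as a subset, so there are no further candidate keys.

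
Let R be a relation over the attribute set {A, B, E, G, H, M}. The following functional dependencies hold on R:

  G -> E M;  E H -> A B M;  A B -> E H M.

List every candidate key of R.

{G, H}; {A, B, G}

Attribute G never appears on the right-hand side of any dependency, so G must belong to every candidate key.
{G}⁺ = {E, G, M}, which is not all of the schema, so we must add further attributes.
{G, H}⁺: G→EM adds E, M; EH→ABM adds A, B → {A, B, E, G, H, M}.
{A, B, G}⁺: G→EM adds E, M; AB→EHM adds H → {A, B, E, G, H, M}.
Any other superkey contains one of these as a subset, so there are no further candidate keys.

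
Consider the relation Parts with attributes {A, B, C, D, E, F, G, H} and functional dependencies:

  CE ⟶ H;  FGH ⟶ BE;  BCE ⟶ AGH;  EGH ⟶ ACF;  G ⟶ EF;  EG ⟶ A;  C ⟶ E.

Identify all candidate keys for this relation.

{B, C, D}, {C, D, G}, {D, G, H}

Attribute D never appears on the right-hand side of any dependency, so D must belong to every candidate key.
{D}⁺ = {D}, which is not all of the schema, so we must add further attributes.
{B, C, D}⁺: C→E adds E; CE→H adds H; BCE→AGH adds A, G; EGH→ACF adds F → {A, B, C, D, E, F, G, H}.
{C, D, G}⁺: G→EF adds E, F; EG→A adds A; CE→H adds H; FGH→BE adds B → {A, B, C, D, E, F, G, H}.
{D, G, H}⁺: G→EF adds E, F; EG→A adds A; FGH→BE adds B; EGH→ACF adds C → {A, B, C, D, E, F, G, H}.
Any other superkey contains one of these as a subset, so there are no further candidate keys.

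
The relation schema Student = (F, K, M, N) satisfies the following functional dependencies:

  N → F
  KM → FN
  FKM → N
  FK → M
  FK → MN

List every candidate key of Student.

FK; KM; KN

Attribute K never appears on the right-hand side of any dependency, so K must belong to every candidate key.
{K}⁺ = {K}, which is not all of the schema, so we must add further attributes.
{F, K}⁺: FK→M adds M; FK→MN adds N → {F, K, M, N}. Minimal: {K}⁺ = {K}; {F}⁺ = {F} — none reach the full schema.
{K, M}⁺: KM→FN adds F, N → {F, K, M, N}. Minimal: {M}⁺ = {M}; {K}⁺ = {K} — none reach the full schema.
{K, N}⁺: N→F adds F; FK→M adds M → {F, K, M, N}. Minimal: {N}⁺ = {F, N}; {K}⁺ = {K} — none reach the full schema.
Any other superkey contains one of these as a subset, so there are no further candidate keys.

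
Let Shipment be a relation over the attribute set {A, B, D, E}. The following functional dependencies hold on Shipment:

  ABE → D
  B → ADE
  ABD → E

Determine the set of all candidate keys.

{B}

Attribute B never appears on the right-hand side of any dependency, so B must belong to every candidate key.
{B}⁺ = {A, B, D, E}, which is all of the schema, so {B} is the only candidate key.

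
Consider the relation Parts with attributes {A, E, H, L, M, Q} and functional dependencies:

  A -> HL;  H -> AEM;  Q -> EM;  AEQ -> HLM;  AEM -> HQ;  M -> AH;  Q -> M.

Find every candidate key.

{A}⁺: A→HL adds H, L; H→AEM adds E, M; AEM→HQ adds Q → {A, E, H, L, M, Q}.
{H}⁺: H→AEM adds A, E, M; AEM→HQ adds Q; A→HL adds L → {A, E, H, L, M, Q}.
{M}⁺: M→AH adds A, H; A→HL adds L; H→AEM adds E; AEM→HQ adds Q → {A, E, H, L, M, Q}.
{Q}⁺: Q→EM adds E, M; M→AH adds A, H; A→HL adds L → {A, E, H, L, M, Q}.

{A}, {H}, {M}, {Q}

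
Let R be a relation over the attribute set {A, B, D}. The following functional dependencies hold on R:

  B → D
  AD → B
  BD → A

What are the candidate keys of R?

B, AD

{B}⁺: B→D adds D; BD→A adds A → {A, B, D}.
{A, D}⁺: AD→B adds B → {A, B, D}.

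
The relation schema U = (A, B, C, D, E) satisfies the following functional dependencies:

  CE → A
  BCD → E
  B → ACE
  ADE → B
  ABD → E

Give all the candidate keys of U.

Attribute D never appears on the right-hand side of any dependency, so D must belong to every candidate key.
{D}⁺ = {D}, which is not all of the schema, so we must add further attributes.
{B, D}⁺: B→ACE adds A, C, E → {A, B, C, D, E}. Minimal: {D}⁺ = {D}; {B}⁺ = {A, B, C, E} — none reach the full schema.
{A, D, E}⁺: ADE→B adds B; B→ACE adds C → {A, B, C, D, E}. Minimal: {D, E}⁺ = {D, E}; {A, E}⁺ = {A, E}; {A, D}⁺ = {A, D} — none reach the full schema.
{C, D, E}⁺: CE→A adds A; ADE→B adds B → {A, B, C, D, E}. Minimal: {D, E}⁺ = {D, E}; {C, E}⁺ = {A, C, E}; {C, D}⁺ = {C, D} — none reach the full schema.

{B, D}, {A, D, E}, {C, D, E}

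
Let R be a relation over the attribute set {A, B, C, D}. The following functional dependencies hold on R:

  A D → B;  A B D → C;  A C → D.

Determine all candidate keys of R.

AC, AD

{A, C}⁺: AC→D adds D; AD→B adds B → {A, B, C, D}. Minimal: {C}⁺ = {C}; {A}⁺ = {A} — none reach the full schema.
{A, D}⁺: AD→B adds B; ABD→C adds C → {A, B, C, D}. Minimal: {D}⁺ = {D}; {A}⁺ = {A} — none reach the full schema.
Any other superkey contains one of these as a subset, so there are no further candidate keys.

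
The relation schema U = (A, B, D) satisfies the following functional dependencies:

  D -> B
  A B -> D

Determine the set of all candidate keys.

{A, B}, {A, D}

{A, B}⁺: AB→D adds D → {A, B, D}.
{A, D}⁺: D→B adds B → {A, B, D}.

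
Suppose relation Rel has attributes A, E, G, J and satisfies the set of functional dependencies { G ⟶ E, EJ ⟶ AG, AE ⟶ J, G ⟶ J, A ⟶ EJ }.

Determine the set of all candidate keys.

{A}⁺: A→EJ adds E, J; EJ→AG adds G → {A, E, G, J}.
{G}⁺: G→E adds E; G→J adds J; EJ→AG adds A → {A, E, G, J}.
{E, J}⁺: EJ→AG adds A, G → {A, E, G, J}. Minimal: {J}⁺ = {J}; {E}⁺ = {E} — none reach the full schema.
Any other superkey contains one of these as a subset, so there are no further candidate keys.

(A), (G), (E, J)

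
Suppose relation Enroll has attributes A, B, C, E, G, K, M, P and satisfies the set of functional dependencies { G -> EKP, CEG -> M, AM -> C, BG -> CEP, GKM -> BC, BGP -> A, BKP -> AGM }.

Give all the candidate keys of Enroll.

{B, G}⁺: G→EKP adds E, K, P; BG→CEP adds C; BGP→A adds A; BKP→AGM adds M → {A, B, C, E, G, K, M, P}. Minimal: {G}⁺ = {E, G, K, P}; {B}⁺ = {B} — none reach the full schema.
{C, G}⁺: G→EKP adds E, K, P; CEG→M adds M; GKM→BC adds B; BGP→A adds A → {A, B, C, E, G, K, M, P}. Minimal: {G}⁺ = {E, G, K, P}; {C}⁺ = {C} — none reach the full schema.
{G, M}⁺: G→EKP adds E, K, P; GKM→BC adds B, C; BGP→A adds A → {A, B, C, E, G, K, M, P}. Minimal: {M}⁺ = {M}; {G}⁺ = {E, G, K, P} — none reach the full schema.
{B, K, P}⁺: BKP→AGM adds A, G, M; G→EKP adds E; AM→C adds C → {A, B, C, E, G, K, M, P}. Minimal: {K, P}⁺ = {K, P}; {B, P}⁺ = {B, P}; {B, K}⁺ = {B, K} — none reach the full schema.

{B, G}; {C, G}; {G, M}; {B, K, P}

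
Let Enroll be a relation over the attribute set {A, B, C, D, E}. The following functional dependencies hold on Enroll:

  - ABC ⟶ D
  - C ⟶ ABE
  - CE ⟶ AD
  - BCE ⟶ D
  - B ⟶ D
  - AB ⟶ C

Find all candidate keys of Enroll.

(C); (A, B)

{C}⁺: C→ABE adds A, B, E; CE→AD adds D → {A, B, C, D, E}.
{A, B}⁺: B→D adds D; AB→C adds C; C→ABE adds E → {A, B, C, D, E}. Minimal: {B}⁺ = {B, D}; {A}⁺ = {A} — none reach the full schema.
Any other superkey contains one of these as a subset, so there are no further candidate keys.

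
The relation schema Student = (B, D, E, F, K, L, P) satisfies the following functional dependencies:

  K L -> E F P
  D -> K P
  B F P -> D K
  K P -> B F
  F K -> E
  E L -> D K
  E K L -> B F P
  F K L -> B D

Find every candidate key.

Attribute L never appears on the right-hand side of any dependency, so L must belong to every candidate key.
{L}⁺ = {L}, which is not all of the schema, so we must add further attributes.
{D, L}⁺: D→KP adds K, P; KP→BF adds B, F; FK→E adds E → {B, D, E, F, K, L, P}. Minimal: {L}⁺ = {L}; {D}⁺ = {B, D, E, F, K, P} — none reach the full schema.
{E, L}⁺: EL→DK adds D, K; EKL→BFP adds B, F, P → {B, D, E, F, K, L, P}. Minimal: {L}⁺ = {L}; {E}⁺ = {E} — none reach the full schema.
{K, L}⁺: KL→EFP adds E, F, P; KP→BF adds B; EL→DK adds D → {B, D, E, F, K, L, P}. Minimal: {L}⁺ = {L}; {K}⁺ = {K} — none reach the full schema.
{B, F, L, P}⁺: BFP→DK adds D, K; FK→E adds E → {B, D, E, F, K, L, P}. Minimal: {F, L, P}⁺ = {F, L, P}; {B, L, P}⁺ = {B, L, P}; {B, F, P}⁺ = {B, D, E, F, K, P}; … — none reach the full schema.

DL; EL; KL; BFLP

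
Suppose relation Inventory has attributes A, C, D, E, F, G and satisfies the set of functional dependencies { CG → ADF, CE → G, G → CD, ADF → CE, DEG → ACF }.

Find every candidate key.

{G}⁺: G→CD adds C, D; CG→ADF adds A, F; ADF→CE adds E → {A, C, D, E, F, G}.
{C, E}⁺: CE→G adds G; G→CD adds D; DEG→ACF adds A, F → {A, C, D, E, F, G}.
{A, D, F}⁺: ADF→CE adds C, E; CE→G adds G → {A, C, D, E, F, G}.

G; CE; ADF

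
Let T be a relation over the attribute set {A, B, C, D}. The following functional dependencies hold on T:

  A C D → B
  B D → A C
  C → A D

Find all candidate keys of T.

{C}⁺: C→AD adds A, D; ACD→B adds B → {A, B, C, D}.
{B, D}⁺: BD→AC adds A, C → {A, B, C, D}. Minimal: {D}⁺ = {D}; {B}⁺ = {B} — none reach the full schema.

{C}, {B, D}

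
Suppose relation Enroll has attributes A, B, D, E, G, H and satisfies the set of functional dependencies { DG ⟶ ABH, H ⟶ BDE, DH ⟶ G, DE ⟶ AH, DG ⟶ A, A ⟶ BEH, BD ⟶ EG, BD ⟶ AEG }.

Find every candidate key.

{A}, {H}, {B, D}, {D, E}, {D, G}

{A}⁺: A→BEH adds B, E, H; H→BDE adds D; DH→G adds G → {A, B, D, E, G, H}.
{H}⁺: H→BDE adds B, D, E; DH→G adds G; DE→AH adds A → {A, B, D, E, G, H}.
{B, D}⁺: BD→EG adds E, G; BD→AEG adds A; DG→ABH adds H → {A, B, D, E, G, H}. Minimal: {D}⁺ = {D}; {B}⁺ = {B} — none reach the full schema.
{D, E}⁺: DE→AH adds A, H; A→BEH adds B; BD→EG adds G → {A, B, D, E, G, H}. Minimal: {E}⁺ = {E}; {D}⁺ = {D} — none reach the full schema.
{D, G}⁺: DG→ABH adds A, B, H; H→BDE adds E → {A, B, D, E, G, H}. Minimal: {G}⁺ = {G}; {D}⁺ = {D} — none reach the full schema.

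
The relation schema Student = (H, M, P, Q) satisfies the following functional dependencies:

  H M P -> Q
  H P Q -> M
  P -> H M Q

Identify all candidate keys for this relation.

Attribute P never appears on the right-hand side of any dependency, so P must belong to every candidate key.
{P}⁺ = {H, M, P, Q}, which is all of the schema, so {P} is the only candidate key.

{P}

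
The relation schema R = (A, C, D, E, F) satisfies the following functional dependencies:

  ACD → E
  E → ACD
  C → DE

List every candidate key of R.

Attribute F never appears on the right-hand side of any dependency, so F must belong to every candidate key.
{F}⁺ = {F}, which is not all of the schema, so we must add further attributes.
{C, F}⁺: C→DE adds D, E; E→ACD adds A → {A, C, D, E, F}. Minimal: {F}⁺ = {F}; {C}⁺ = {A, C, D, E} — none reach the full schema.
{E, F}⁺: E→ACD adds A, C, D → {A, C, D, E, F}. Minimal: {F}⁺ = {F}; {E}⁺ = {A, C, D, E} — none reach the full schema.

CF, EF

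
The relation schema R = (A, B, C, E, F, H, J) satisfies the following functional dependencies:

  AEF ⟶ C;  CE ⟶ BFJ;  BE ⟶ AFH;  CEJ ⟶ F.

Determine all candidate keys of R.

{B, E}⁺: BE→AFH adds A, F, H; AEF→C adds C; CE→BFJ adds J → {A, B, C, E, F, H, J}.
{C, E}⁺: CE→BFJ adds B, F, J; BE→AFH adds A, H → {A, B, C, E, F, H, J}.
{A, E, F}⁺: AEF→C adds C; CE→BFJ adds B, J; BE→AFH adds H → {A, B, C, E, F, H, J}.
Any other superkey contains one of these as a subset, so there are no further candidate keys.

(B, E), (C, E), (A, E, F)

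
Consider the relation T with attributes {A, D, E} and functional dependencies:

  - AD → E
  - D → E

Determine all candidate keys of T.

Attributes A, D never appear on any right-hand side, so every candidate key must contain {A, D}.
{A, D}⁺ = {A, D, E}, which is all of the schema, so {A, D} is the only candidate key.

(A, D)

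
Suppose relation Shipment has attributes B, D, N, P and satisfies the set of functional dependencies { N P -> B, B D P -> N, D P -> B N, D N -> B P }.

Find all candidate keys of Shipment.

{D, N}; {D, P}

Attribute D never appears on the right-hand side of any dependency, so D must belong to every candidate key.
{D}⁺ = {D}, which is not all of the schema, so we must add further attributes.
{D, N}⁺: DN→BP adds B, P → {B, D, N, P}. Minimal: {N}⁺ = {N}; {D}⁺ = {D} — none reach the full schema.
{D, P}⁺: DP→BN adds B, N → {B, D, N, P}. Minimal: {P}⁺ = {P}; {D}⁺ = {D} — none reach the full schema.
Any other superkey contains one of these as a subset, so there are no further candidate keys.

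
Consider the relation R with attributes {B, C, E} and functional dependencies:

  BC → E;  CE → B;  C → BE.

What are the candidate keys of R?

C

Attribute C never appears on the right-hand side of any dependency, so C must belong to every candidate key.
{C}⁺ = {B, C, E}, which is all of the schema, so {C} is the only candidate key.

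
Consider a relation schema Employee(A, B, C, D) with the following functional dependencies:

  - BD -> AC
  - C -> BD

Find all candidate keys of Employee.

{C}, {B, D}

{C}⁺: C→BD adds B, D; BD→AC adds A → {A, B, C, D}.
{B, D}⁺: BD→AC adds A, C → {A, B, C, D}. Minimal: {D}⁺ = {D}; {B}⁺ = {B} — none reach the full schema.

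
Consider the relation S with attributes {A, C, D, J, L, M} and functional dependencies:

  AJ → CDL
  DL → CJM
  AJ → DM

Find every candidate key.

(A, J), (A, D, L)

Attribute A never appears on the right-hand side of any dependency, so A must belong to every candidate key.
{A}⁺ = {A}, which is not all of the schema, so we must add further attributes.
{A, J}⁺: AJ→CDL adds C, D, L; DL→CJM adds M → {A, C, D, J, L, M}. Minimal: {J}⁺ = {J}; {A}⁺ = {A} — none reach the full schema.
{A, D, L}⁺: DL→CJM adds C, J, M → {A, C, D, J, L, M}. Minimal: {D, L}⁺ = {C, D, J, L, M}; {A, L}⁺ = {A, L}; {A, D}⁺ = {A, D} — none reach the full schema.
Any other superkey contains one of these as a subset, so there are no further candidate keys.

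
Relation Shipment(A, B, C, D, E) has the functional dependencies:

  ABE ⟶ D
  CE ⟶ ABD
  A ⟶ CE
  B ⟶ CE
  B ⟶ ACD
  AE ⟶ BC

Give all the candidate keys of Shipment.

{A}⁺: A→CE adds C, E; AE→BC adds B; ABE→D adds D → {A, B, C, D, E}.
{B}⁺: B→CE adds C, E; B→ACD adds A, D → {A, B, C, D, E}.
{C, E}⁺: CE→ABD adds A, B, D → {A, B, C, D, E}. Minimal: {E}⁺ = {E}; {C}⁺ = {C} — none reach the full schema.

{A}, {B}, {C, E}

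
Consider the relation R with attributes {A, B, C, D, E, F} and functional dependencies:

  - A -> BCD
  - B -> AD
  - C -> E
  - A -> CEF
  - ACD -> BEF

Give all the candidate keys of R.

{A}⁺: A→BCD adds B, C, D; C→E adds E; A→CEF adds F → {A, B, C, D, E, F}.
{B}⁺: B→AD adds A, D; A→CEF adds C, E, F → {A, B, C, D, E, F}.
Any other superkey contains one of these as a subset, so there are no further candidate keys.

A; B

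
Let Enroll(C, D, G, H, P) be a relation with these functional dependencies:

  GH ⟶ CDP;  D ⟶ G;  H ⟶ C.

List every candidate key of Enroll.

{D, H}⁺: D→G adds G; H→C adds C; GH→CDP adds P → {C, D, G, H, P}.
{G, H}⁺: GH→CDP adds C, D, P → {C, D, G, H, P}.

{D, H}, {G, H}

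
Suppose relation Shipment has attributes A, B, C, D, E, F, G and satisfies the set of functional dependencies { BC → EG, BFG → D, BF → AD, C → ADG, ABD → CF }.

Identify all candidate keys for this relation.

(B, C), (B, F), (A, B, D)

Attribute B never appears on the right-hand side of any dependency, so B must belong to every candidate key.
{B}⁺ = {B}, which is not all of the schema, so we must add further attributes.
{B, C}⁺: BC→EG adds E, G; C→ADG adds A, D; ABD→CF adds F → {A, B, C, D, E, F, G}.
{B, F}⁺: BF→AD adds A, D; ABD→CF adds C; BC→EG adds E, G → {A, B, C, D, E, F, G}.
{A, B, D}⁺: ABD→CF adds C, F; BC→EG adds E, G → {A, B, C, D, E, F, G}.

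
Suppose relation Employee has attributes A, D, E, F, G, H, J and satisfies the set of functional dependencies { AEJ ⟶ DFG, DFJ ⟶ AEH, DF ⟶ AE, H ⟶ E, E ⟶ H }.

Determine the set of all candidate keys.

AEJ, AHJ, DFJ

Attribute J never appears on the right-hand side of any dependency, so J must belong to every candidate key.
{J}⁺ = {J}, which is not all of the schema, so we must add further attributes.
{A, E, J}⁺: AEJ→DFG adds D, F, G; DFJ→AEH adds H → {A, D, E, F, G, H, J}.
{A, H, J}⁺: H→E adds E; AEJ→DFG adds D, F, G → {A, D, E, F, G, H, J}.
{D, F, J}⁺: DFJ→AEH adds A, E, H; AEJ→DFG adds G → {A, D, E, F, G, H, J}.
Any other superkey contains one of these as a subset, so there are no further candidate keys.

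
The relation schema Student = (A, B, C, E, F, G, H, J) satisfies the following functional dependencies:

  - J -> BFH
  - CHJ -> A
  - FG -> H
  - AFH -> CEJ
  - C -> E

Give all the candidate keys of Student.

{A, F, G}; {A, G, J}; {C, G, J}

Attribute G never appears on the right-hand side of any dependency, so G must belong to every candidate key.
{G}⁺ = {G}, which is not all of the schema, so we must add further attributes.
{A, F, G}⁺: FG→H adds H; AFH→CEJ adds C, E, J; J→BFH adds B → {A, B, C, E, F, G, H, J}. Minimal: {F, G}⁺ = {F, G, H}; {A, G}⁺ = {A, G}; {A, F}⁺ = {A, F} — none reach the full schema.
{A, G, J}⁺: J→BFH adds B, F, H; AFH→CEJ adds C, E → {A, B, C, E, F, G, H, J}. Minimal: {G, J}⁺ = {B, F, G, H, J}; {A, J}⁺ = {A, B, C, E, F, H, J}; {A, G}⁺ = {A, G} — none reach the full schema.
{C, G, J}⁺: J→BFH adds B, F, H; CHJ→A adds A; AFH→CEJ adds E → {A, B, C, E, F, G, H, J}. Minimal: {G, J}⁺ = {B, F, G, H, J}; {C, J}⁺ = {A, B, C, E, F, H, J}; {C, G}⁺ = {C, E, G} — none reach the full schema.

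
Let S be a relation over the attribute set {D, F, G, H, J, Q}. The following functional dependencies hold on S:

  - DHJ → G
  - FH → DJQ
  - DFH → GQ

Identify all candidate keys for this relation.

FH

{F, H}⁺: FH→DJQ adds D, J, Q; DFH→GQ adds G → {D, F, G, H, J, Q}.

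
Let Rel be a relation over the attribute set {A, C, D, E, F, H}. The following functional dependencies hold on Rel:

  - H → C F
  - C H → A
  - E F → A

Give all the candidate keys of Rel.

Attributes D, E, H never appear on any right-hand side, so every candidate key must contain {D, E, H}.
{D, E, H}⁺ = {A, C, D, E, F, H}, which is all of the schema, so {D, E, H} is the only candidate key.

{D, E, H}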